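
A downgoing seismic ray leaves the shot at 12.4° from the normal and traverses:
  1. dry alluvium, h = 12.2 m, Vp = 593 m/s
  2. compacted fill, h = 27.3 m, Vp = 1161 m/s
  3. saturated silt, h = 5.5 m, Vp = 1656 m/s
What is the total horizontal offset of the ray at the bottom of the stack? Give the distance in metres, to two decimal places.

Ray parameter p = sin 12.4° / 593 m/s = 3.6212e-04 s/m.
Layer 1: θ = 12.40°; offset = 12.2·tan 12.40° = 2.6823 m.
Layer 2: sin θ = p·1161 = 0.4204 → θ = 24.86°; offset = 27.3·tan 24.86° = 12.6496 m.
Layer 3: sin θ = p·1656 = 0.5997 → θ = 36.85°; offset = 5.5·tan 36.85° = 4.1214 m.
Summing the layer offsets gives 19.4534 m.

19.45 m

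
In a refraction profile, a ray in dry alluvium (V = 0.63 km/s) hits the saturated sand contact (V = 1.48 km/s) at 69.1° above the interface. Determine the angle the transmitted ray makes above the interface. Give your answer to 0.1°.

33.1°

Convert to the normal: θ₁ = 90° − 69.1° = 20.9°.
Snell's law: sin θ₂ = (V₂/V₁)·sin θ₁ = (1.48/0.63)·sin 20.9° = 0.8381.
θ₂ = arcsin 0.8381 = 56.93° from the normal.
From the interface: 90° − 56.93° = 33.07°.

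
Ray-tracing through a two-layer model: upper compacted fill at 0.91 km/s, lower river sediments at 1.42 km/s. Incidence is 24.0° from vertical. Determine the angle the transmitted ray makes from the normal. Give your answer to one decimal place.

Snell's law: sin θ₂ = (V₂/V₁)·sin θ₁ = (1.42/0.91)·sin 24.0° = 0.6347.
θ₂ = arcsin 0.6347 = 39.40° from the normal.

39.4°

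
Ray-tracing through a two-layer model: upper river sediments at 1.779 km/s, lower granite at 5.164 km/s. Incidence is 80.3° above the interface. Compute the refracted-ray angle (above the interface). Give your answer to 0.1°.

Angle from the normal: 90° − 80.3° = 9.7°.
sin θ₁/V₁ = sin θ₂/V₂ ⇒ sin θ₂ = 5.164·sin 9.7°/1.779 = 5.164·0.1685/1.779 = 0.4891.
θ₂ = sin⁻¹(0.4891) = 29.28° (from vertical).
From the interface: 90° − 29.28° = 60.72°.

60.7°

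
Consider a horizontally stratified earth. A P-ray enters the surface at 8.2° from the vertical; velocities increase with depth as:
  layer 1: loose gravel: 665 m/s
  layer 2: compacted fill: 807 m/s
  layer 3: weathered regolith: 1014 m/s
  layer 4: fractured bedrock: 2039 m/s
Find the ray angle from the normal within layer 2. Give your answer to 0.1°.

10.0°

Snell's law across each interface conserves sin θ / V, so sin θ_2 = V_2·sin θ₁/V₁.
sin θ_2 = 807 × sin 8.2° / 665 = 0.1731.
θ_2 = 9.97° from the vertical.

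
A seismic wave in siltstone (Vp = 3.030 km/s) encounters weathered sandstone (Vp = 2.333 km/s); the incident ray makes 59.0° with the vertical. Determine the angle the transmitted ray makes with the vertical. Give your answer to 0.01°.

sin θ₁/V₁ = sin θ₂/V₂ ⇒ sin θ₂ = 2.333·sin 59.0°/3.030 = 2.333·0.8572/3.030 = 0.6600.
θ₂ = arcsin 0.6600 = 41.30° from the normal.

41.30°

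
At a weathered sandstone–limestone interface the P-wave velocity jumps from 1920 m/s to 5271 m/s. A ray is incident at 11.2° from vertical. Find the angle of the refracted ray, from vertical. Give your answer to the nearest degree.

sin θ₁/V₁ = sin θ₂/V₂ ⇒ sin θ₂ = 5271·sin 11.2°/1920 = 5271·0.1942/1920 = 0.5332.
θ₂ = arcsin 0.5332 = 32.22° from the normal.

32°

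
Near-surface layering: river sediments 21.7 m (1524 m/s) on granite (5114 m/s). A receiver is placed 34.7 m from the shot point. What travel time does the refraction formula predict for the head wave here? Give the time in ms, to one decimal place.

t = x/V₂ + 2h·√(V₂²−V₁²)/(V₁V₂).
√(V₂²−V₁²) = √(5114²−1524²) = 4881.6 m/s; delay term = 2·21.7·4881.6/(1524·5114) = 0.02718 s.
t = 34.7/5114 + 0.02718 = 0.03397 s.

34.0 ms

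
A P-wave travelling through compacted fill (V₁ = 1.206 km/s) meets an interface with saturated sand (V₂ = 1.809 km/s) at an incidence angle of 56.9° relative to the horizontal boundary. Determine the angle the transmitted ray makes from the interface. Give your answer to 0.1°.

35.0°

Convert to the normal: θ₁ = 90° − 56.9° = 33.1°.
sin θ₁/V₁ = sin θ₂/V₂ ⇒ sin θ₂ = 1.809·sin 33.1°/1.206 = 1.809·0.5461/1.206 = 0.8192.
θ₂ = arcsin 0.8192 = 55.00° from the normal.
From the interface: 90° − 55.00° = 35.00°.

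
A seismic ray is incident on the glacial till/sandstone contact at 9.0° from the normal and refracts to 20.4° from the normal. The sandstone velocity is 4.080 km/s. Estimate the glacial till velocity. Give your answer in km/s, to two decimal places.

Snell's law: sin 9.0°/V₁ = sin 20.4°/V₂.
V₁ = V₂·sin 9.0°/sin 20.4° = 4.080 × 0.4488 = 1.83 km/s.

1.83 km/s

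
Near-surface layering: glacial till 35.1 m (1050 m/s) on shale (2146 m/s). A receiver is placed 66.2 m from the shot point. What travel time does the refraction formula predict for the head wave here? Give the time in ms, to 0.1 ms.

89.2 ms

t = x/V₂ + 2h·√(V₂²−V₁²)/(V₁V₂).
√(V₂²−V₁²) = √(2146²−1050²) = 1871.6 m/s; delay term = 2·35.1·1871.6/(1050·2146) = 0.05831 s.
t = 66.2/2146 + 0.05831 = 0.08916 s.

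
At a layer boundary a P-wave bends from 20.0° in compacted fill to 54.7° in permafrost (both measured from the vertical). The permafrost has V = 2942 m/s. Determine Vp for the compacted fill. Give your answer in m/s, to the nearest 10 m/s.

1230 m/s

Snell's law: sin 20.0°/V₁ = sin 54.7°/V₂.
V₁ = V₂·sin 20.0°/sin 54.7° = 2942 × 0.4191 = 1232.91 m/s.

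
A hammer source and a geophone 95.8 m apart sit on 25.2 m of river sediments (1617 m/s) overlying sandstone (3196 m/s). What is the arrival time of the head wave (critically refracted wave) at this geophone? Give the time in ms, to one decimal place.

56.9 ms

θ_c = arcsin(V₁/V₂) = arcsin(1617/3196) = 30.39°, cos θ_c = 0.8626.
Intercept time tᵢ = 2h cos θ_c / V₁ = 2·25.2·0.8626/1617 = 0.02689 s.
t = x/V₂ + tᵢ = 95.8/3196 + 0.02689 = 0.05686 s.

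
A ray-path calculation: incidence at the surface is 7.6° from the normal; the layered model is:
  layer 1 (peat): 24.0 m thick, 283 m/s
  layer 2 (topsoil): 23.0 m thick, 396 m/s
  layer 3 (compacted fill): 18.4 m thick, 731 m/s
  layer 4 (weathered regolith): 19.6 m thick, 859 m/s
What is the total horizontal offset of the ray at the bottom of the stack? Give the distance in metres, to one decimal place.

Ray parameter p = sin 7.6° / 283 m/s = 4.6734e-04 s/m.
Layer 1: θ = 7.60°; offset = 24.0·tan 7.60° = 3.202 m.
Layer 2: sin θ = p·396 = 0.1851 → θ = 10.66°; offset = 23.0·tan 10.66° = 4.331 m.
Layer 3: sin θ = p·731 = 0.3416 → θ = 19.98°; offset = 18.4·tan 19.98° = 6.688 m.
Layer 4: sin θ = p·859 = 0.4014 → θ = 23.67°; offset = 19.6·tan 23.67° = 8.591 m.
Σ offsets = 22.813 m.

22.8 m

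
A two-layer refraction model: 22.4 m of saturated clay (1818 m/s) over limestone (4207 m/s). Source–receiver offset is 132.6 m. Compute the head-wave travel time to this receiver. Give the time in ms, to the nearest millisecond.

54 ms

t = x/V₂ + 2h·√(V₂²−V₁²)/(V₁V₂).
√(V₂²−V₁²) = √(4207²−1818²) = 3793.9 m/s; delay term = 2·22.4·3793.9/(1818·4207) = 0.02222 s.
t = 132.6/4207 + 0.02222 = 0.05374 s.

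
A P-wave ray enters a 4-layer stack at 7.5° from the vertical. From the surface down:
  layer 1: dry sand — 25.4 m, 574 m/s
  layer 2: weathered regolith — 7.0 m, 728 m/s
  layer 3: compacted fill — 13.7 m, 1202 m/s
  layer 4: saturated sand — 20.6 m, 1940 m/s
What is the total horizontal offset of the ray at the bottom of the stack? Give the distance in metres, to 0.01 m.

18.54 m

Apply Snell's law at each interface; in layer i the horizontal offset is hᵢ·tan θᵢ.
Layer 1: θ = 7.50°; offset = 25.4·tan 7.50° = 3.3440 m.
Layer 2: sin θ = 728·sin 7.5°/574 = 0.1655, θ = 9.53°; offset = 7.0·tan 9.53° = 1.1750 m.
Layer 3: sin θ = 1202·sin 7.5°/574 = 0.2733, θ = 15.86°; offset = 13.7·tan 15.86° = 3.8929 m.
Layer 4: sin θ = 1940·sin 7.5°/574 = 0.4412, θ = 26.18°; offset = 20.6·tan 26.18° = 10.1263 m.
Total horizontal offset = 18.5382 m.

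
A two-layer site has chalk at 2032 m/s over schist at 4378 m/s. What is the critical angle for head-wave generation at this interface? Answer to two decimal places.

Critical incidence: sin θ_c = V₁/V₂ = 2032/4378 = 0.4641.
θ_c = arcsin 0.4641 = 27.65°.

27.65°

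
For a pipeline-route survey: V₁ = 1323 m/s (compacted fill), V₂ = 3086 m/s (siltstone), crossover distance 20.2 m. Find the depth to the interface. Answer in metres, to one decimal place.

x_cross = 2h·√((V₂+V₁)/(V₂−V₁)) → h = x_cross / (2·√((V₂+V₁)/(V₂−V₁))).
√((V₂+V₁)/(V₂−V₁)) = √((3086+1323)/(3086−1323)) = 1.5814.
h = 20.2 / (2·1.5814) = 6.39 m.

6.4 m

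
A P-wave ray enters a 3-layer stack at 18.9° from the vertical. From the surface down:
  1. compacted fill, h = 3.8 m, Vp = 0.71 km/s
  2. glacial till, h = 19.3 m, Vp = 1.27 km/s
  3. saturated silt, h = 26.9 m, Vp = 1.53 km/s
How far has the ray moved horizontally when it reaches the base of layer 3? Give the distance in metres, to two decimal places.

41.24 m

p = sin θ₁/V₁ = sin 18.9°/0.71 = 4.5622e-01 s/km is conserved through the stack.
Layer 1: θ = 18.90°; offset = 3.8·tan 18.90° = 1.3010 m.
Layer 2: sin θ = p·1.27 = 0.5794 → θ = 35.41°; offset = 19.3·tan 35.41° = 13.7201 m.
Layer 3: sin θ = p·1.53 = 0.6980 → θ = 44.27°; offset = 26.9·tan 44.27° = 26.2216 m.
Summing the layer offsets gives 41.2427 m.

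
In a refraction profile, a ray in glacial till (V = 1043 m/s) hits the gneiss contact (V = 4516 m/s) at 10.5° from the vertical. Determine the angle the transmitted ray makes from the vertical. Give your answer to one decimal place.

52.1°

Snell's law: sin θ₂ = (V₂/V₁)·sin θ₁ = (4516/1043)·sin 10.5° = 0.7890.
θ₂ = sin⁻¹(0.7890) = 52.10° (from vertical).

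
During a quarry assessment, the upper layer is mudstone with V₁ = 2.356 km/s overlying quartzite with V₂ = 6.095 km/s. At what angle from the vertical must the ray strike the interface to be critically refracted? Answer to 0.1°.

22.7°

Critical incidence: sin θ_c = V₁/V₂ = 2.356/6.095 = 0.3865.
θ_c = arcsin 0.3865 = 22.74°.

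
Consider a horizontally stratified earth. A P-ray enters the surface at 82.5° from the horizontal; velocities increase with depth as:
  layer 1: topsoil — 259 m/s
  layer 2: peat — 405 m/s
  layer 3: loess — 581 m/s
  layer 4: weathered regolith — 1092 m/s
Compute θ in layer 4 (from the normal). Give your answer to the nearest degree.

33°

From the normal: θ₁ = 90° − 82.5° = 7.5°.
Snell's law across each interface conserves sin θ / V, so sin θ_4 = V_4·sin θ₁/V₁.
sin θ_4 = 1092 × sin 7.5° / 259 = 0.5503.
θ_4 = 33.39° from the vertical.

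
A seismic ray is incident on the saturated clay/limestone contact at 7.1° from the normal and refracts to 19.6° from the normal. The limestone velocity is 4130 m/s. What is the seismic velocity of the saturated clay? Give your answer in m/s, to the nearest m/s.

1522 m/s

sin 7.1° = 0.1236; sin 19.6° = 0.3355.
V₁ = V₂·(sin θ₁/sin θ₂) = 4130·(0.1236/0.3355) = 1521.75 m/s.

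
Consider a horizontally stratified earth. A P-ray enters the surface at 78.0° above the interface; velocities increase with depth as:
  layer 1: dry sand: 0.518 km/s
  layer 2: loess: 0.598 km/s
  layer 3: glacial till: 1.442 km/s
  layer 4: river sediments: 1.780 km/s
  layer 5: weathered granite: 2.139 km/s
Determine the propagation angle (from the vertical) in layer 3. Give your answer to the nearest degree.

From the normal: θ₁ = 90° − 78.0° = 12.0°.
Ray parameter p = sin 12.0° / 0.518 = 4.0137e-01 s/km.
sin θ_3 = p·V_3 = 4.0137e-01 × 1.442 = 0.5788.
θ_3 = 35.36° from the vertical.

35°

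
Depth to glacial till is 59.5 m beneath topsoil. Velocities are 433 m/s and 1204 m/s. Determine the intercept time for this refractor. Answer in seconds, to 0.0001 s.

θ_c = arcsin(V₁/V₂) = arcsin(433/1204) = 21.08°; cos θ_c = 0.9331.
tᵢ = 2h·cos θ_c / V₁ = 2·59.5·0.9331 / 433 = 0.25644 s.

0.2564 s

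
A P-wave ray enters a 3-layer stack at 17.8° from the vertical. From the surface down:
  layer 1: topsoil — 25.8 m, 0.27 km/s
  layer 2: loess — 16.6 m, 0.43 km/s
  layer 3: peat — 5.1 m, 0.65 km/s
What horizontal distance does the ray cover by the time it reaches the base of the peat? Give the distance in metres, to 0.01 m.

23.08 m

Apply Snell's law at each interface; in layer i the horizontal offset is hᵢ·tan θᵢ.
Layer 1: θ = 17.80°; offset = 25.8·tan 17.80° = 8.2835 m.
Layer 2: sin θ = 0.43·sin 17.8°/0.27 = 0.4868, θ = 29.13°; offset = 16.6·tan 29.13° = 9.2522 m.
Layer 3: sin θ = 0.65·sin 17.8°/0.27 = 0.7359, θ = 47.39°; offset = 5.1·tan 47.39° = 5.5435 m.
Total horizontal offset = 23.0792 m.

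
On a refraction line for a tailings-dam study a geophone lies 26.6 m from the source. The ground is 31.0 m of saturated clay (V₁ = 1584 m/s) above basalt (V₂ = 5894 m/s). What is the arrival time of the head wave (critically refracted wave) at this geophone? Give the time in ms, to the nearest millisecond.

t = x/V₂ + 2h·√(V₂²−V₁²)/(V₁V₂).
√(V₂²−V₁²) = √(5894²−1584²) = 5677.2 m/s; delay term = 2·31.0·5677.2/(1584·5894) = 0.03770 s.
t = 26.6/5894 + 0.03770 = 0.04221 s.

42 ms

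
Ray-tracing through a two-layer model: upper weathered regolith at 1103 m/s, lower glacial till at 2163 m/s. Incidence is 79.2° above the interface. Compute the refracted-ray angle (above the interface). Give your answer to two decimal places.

Angle from the normal: 90° − 79.2° = 10.8°.
Snell's law: sin θ₂ = (V₂/V₁)·sin θ₁ = (2163/1103)·sin 10.8° = 0.3675.
θ₂ = sin⁻¹(0.3675) = 21.56° (from vertical).
From the interface: 90° − 21.56° = 68.44°.

68.44°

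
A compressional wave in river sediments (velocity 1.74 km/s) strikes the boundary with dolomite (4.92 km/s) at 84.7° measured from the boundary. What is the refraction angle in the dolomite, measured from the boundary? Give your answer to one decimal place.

74.9°

Angle from the normal: 90° − 84.7° = 5.3°.
sin θ₁/V₁ = sin θ₂/V₂ ⇒ sin θ₂ = 4.92·sin 5.3°/1.74 = 4.92·0.0924/1.74 = 0.2612.
θ₂ = arcsin 0.2612 = 15.14° from the normal.
From the interface: 90° − 15.14° = 74.86°.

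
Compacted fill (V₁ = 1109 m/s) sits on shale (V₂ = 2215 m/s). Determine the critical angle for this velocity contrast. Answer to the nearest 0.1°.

30.0°

Critical incidence: sin θ_c = V₁/V₂ = 1109/2215 = 0.5007.
θ_c = arcsin 0.5007 = 30.04°.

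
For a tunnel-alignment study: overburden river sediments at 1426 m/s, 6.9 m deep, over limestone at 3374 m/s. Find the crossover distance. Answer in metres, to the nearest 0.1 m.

21.7 m

θ_c = arcsin(1426/3374) = 25.00°, so cos θ_c = 0.9063 and tᵢ = 2h cos θ_c/V₁ = 0.0088 s.
At crossover x/V₁ = x/V₂ + tᵢ ⇒ x = tᵢ/(1/V₁ − 1/V₂) = 0.00877/(7.0126e-04 − 2.9638e-04) = 21.66 m.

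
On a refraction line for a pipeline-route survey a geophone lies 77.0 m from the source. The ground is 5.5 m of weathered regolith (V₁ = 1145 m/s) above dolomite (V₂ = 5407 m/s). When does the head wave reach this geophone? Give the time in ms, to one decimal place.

23.6 ms

θ_c = arcsin(V₁/V₂) = arcsin(1145/5407) = 12.23°, cos θ_c = 0.9773.
Intercept time tᵢ = 2h cos θ_c / V₁ = 2·5.5·0.9773/1145 = 0.00939 s.
t = x/V₂ + tᵢ = 77.0/5407 + 0.00939 = 0.02363 s.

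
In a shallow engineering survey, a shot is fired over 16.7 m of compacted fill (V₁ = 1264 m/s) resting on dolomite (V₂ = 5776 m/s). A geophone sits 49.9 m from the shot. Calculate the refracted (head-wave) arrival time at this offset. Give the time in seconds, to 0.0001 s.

0.0344 s

t = x/V₂ + 2h·√(V₂²−V₁²)/(V₁V₂).
√(V₂²−V₁²) = √(5776²−1264²) = 5636.0 m/s; delay term = 2·16.7·5636.0/(1264·5776) = 0.02578 s.
t = 49.9/5776 + 0.02578 = 0.03442 s.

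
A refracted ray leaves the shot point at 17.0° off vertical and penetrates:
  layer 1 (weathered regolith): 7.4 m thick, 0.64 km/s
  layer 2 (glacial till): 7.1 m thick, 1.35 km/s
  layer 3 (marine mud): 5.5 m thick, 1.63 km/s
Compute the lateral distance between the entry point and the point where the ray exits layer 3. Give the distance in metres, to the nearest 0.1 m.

14.0 m

Apply Snell's law at each interface; in layer i the horizontal offset is hᵢ·tan θᵢ.
Layer 1: θ = 17.00°; offset = 7.4·tan 17.00° = 2.262 m.
Layer 2: sin θ = 1.35·sin 17.0°/0.64 = 0.6167, θ = 38.08°; offset = 7.1·tan 38.08° = 5.563 m.
Layer 3: sin θ = 1.63·sin 17.0°/0.64 = 0.7446, θ = 48.13°; offset = 5.5·tan 48.13° = 6.136 m.
Total horizontal offset = 13.961 m.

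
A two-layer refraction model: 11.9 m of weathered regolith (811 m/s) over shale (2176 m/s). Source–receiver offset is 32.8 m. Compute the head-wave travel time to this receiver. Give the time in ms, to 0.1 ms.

42.3 ms

t = x/V₂ + 2h·√(V₂²−V₁²)/(V₁V₂).
√(V₂²−V₁²) = √(2176²−811²) = 2019.2 m/s; delay term = 2·11.9·2019.2/(811·2176) = 0.02723 s.
t = 32.8/2176 + 0.02723 = 0.04231 s.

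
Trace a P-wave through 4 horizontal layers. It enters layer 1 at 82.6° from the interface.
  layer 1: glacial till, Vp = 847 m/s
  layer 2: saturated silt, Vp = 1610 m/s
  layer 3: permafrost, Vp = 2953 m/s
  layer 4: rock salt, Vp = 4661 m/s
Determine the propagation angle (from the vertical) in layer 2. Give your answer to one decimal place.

14.2°

From the normal: θ₁ = 90° − 82.6° = 7.4°.
Snell's law across each interface conserves sin θ / V, so sin θ_2 = V_2·sin θ₁/V₁.
sin θ_2 = 1610 × sin 7.4° / 847 = 0.2448.
θ_2 = arcsin 0.2448 = 14.17°.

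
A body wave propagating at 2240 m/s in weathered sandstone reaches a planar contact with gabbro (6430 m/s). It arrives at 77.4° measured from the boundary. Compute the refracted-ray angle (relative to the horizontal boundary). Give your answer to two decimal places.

51.23°

Convert to the normal: θ₁ = 90° − 77.4° = 12.6°.
Snell's law: sin θ₂ = (V₂/V₁)·sin θ₁ = (6430/2240)·sin 12.6° = 0.6262.
θ₂ = arcsin 0.6262 = 38.77° from the normal.
From the interface: 90° − 38.77° = 51.23°.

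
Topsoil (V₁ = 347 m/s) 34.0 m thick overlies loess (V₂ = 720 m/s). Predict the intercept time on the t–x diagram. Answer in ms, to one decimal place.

171.7 ms

θ_c = arcsin(V₁/V₂) = arcsin(347/720) = 28.81°; cos θ_c = 0.8762.
tᵢ = 2h·cos θ_c / V₁ = 2·34.0·0.8762 / 347 = 0.17171 s.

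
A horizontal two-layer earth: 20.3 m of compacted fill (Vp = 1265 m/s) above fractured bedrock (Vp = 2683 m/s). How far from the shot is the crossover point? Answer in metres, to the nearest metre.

θ_c = arcsin(1265/2683) = 28.13°, so cos θ_c = 0.8819 and tᵢ = 2h cos θ_c/V₁ = 0.0283 s.
At crossover x/V₁ = x/V₂ + tᵢ ⇒ x = tᵢ/(1/V₁ − 1/V₂) = 0.02830/(7.9051e-04 − 3.7272e-04) = 67.74 m.

68 m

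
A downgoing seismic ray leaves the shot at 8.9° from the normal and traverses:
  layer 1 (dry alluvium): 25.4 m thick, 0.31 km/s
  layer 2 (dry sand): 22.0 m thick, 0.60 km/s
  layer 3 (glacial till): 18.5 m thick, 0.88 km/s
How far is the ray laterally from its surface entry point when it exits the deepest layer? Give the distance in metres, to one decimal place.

Ray parameter p = sin 8.9° / 0.31 km/s = 4.9907e-01 s/km.
Layer 1: θ = 8.90°; offset = 25.4·tan 8.90° = 3.978 m.
Layer 2: sin θ = p·0.60 = 0.2994 → θ = 17.42°; offset = 22.0·tan 17.42° = 6.904 m.
Layer 3: sin θ = p·0.88 = 0.4392 → θ = 26.05°; offset = 18.5·tan 26.05° = 9.044 m.
Σ offsets = 19.926 m.

19.9 m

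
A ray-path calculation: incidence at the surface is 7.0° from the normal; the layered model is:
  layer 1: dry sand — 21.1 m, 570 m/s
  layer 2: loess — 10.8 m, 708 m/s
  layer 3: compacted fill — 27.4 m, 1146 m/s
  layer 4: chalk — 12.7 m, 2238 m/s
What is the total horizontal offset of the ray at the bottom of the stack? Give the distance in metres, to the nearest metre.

18 m

p = sin θ₁/V₁ = sin 7.0°/570 = 2.1381e-04 s/m is conserved through the stack.
Layer 1: θ = 7.00°; offset = 21.1·tan 7.00° = 2.591 m.
Layer 2: sin θ = p·708 = 0.1514 → θ = 8.71°; offset = 10.8·tan 8.71° = 1.654 m.
Layer 3: sin θ = p·1146 = 0.2450 → θ = 14.18°; offset = 27.4·tan 14.18° = 6.925 m.
Layer 4: sin θ = p·2238 = 0.4785 → θ = 28.59°; offset = 12.7·tan 28.59° = 6.921 m.
Σ offsets = 18.090 m.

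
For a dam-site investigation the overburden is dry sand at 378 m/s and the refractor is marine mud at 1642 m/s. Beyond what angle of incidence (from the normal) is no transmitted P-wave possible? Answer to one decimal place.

13.3°

Critical incidence: sin θ_c = V₁/V₂ = 378/1642 = 0.2302.
θ_c = arcsin 0.2302 = 13.31°.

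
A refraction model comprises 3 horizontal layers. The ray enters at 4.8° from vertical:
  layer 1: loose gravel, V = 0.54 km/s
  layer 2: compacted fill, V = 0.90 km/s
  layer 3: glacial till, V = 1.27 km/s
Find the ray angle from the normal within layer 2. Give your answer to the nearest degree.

Ray parameter p = sin 4.8° / 0.54 = 1.5496e-01 s/km.
sin θ_2 = p·V_2 = 1.5496e-01 × 0.90 = 0.1395.
θ_2 = 8.02° from the vertical.

8°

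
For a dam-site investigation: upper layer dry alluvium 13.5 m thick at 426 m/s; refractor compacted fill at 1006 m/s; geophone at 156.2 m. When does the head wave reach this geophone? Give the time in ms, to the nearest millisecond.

213 ms

θ_c = arcsin(V₁/V₂) = arcsin(426/1006) = 25.05°, cos θ_c = 0.9059.
Intercept time tᵢ = 2h cos θ_c / V₁ = 2·13.5·0.9059/426 = 0.05742 s.
t = x/V₂ + tᵢ = 156.2/1006 + 0.05742 = 0.21269 s.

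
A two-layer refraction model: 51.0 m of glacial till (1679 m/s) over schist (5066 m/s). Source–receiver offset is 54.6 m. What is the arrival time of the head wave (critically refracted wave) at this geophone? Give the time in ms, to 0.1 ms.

t = x/V₂ + 2h·√(V₂²−V₁²)/(V₁V₂).
√(V₂²−V₁²) = √(5066²−1679²) = 4779.7 m/s; delay term = 2·51.0·4779.7/(1679·5066) = 0.05732 s.
t = 54.6/5066 + 0.05732 = 0.06809 s.

68.1 ms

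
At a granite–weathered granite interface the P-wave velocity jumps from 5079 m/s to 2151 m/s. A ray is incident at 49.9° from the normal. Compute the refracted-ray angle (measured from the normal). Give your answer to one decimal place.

18.9°

sin θ₁/V₁ = sin θ₂/V₂ ⇒ sin θ₂ = 2151·sin 49.9°/5079 = 2151·0.7649/5079 = 0.3240.
θ₂ = sin⁻¹(0.3240) = 18.90° (from vertical).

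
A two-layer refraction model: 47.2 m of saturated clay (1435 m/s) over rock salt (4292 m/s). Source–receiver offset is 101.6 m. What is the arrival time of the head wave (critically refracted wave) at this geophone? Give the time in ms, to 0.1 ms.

85.7 ms

θ_c = arcsin(V₁/V₂) = arcsin(1435/4292) = 19.53°, cos θ_c = 0.9425.
Intercept time tᵢ = 2h cos θ_c / V₁ = 2·47.2·0.9425/1435 = 0.06200 s.
t = x/V₂ + tᵢ = 101.6/4292 + 0.06200 = 0.08567 s.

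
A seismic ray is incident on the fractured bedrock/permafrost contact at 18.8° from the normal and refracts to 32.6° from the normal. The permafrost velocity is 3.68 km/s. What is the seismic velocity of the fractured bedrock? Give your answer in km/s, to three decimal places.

Snell's law: sin 18.8°/V₁ = sin 32.6°/V₂.
V₁ = V₂·sin 18.8°/sin 32.6° = 3.68 × 0.5981 = 2.201 km/s.

2.201 km/s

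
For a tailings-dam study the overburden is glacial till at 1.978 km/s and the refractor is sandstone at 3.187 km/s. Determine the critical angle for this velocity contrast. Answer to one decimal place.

At critical incidence the refracted ray runs along the interface (θ₂ = 90°), so sin θ_c = V₁/V₂.
θ_c = arcsin(1.978/3.187) = arcsin 0.6206 = 38.36°.

38.4°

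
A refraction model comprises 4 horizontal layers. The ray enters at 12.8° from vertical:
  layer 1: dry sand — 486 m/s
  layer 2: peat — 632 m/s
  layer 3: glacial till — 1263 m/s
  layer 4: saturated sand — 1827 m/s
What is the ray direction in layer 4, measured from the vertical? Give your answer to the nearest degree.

Snell's law across each interface conserves sin θ / V, so sin θ_4 = V_4·sin θ₁/V₁.
sin θ_4 = 1827 × sin 12.8° / 486 = 0.8329.
θ_4 = arcsin 0.8329 = 56.39°.

56°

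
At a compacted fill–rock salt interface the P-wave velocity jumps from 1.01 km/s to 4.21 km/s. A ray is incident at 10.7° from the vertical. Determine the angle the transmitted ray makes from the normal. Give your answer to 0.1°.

Snell's law: sin θ₂ = (V₂/V₁)·sin θ₁ = (4.21/1.01)·sin 10.7° = 0.7739.
θ₂ = arcsin 0.7739 = 50.71° from the normal.

50.7°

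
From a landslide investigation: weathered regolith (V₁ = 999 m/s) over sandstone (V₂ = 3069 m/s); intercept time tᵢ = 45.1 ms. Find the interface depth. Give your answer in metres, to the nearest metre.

h = tᵢ·V₁·V₂ / (2·√(V₂²−V₁²)).
√(V₂²−V₁²) = √(3069² − 999²) = 2901.9 m/s.
h = 0.0451 s × 999 × 3069 / (2 × 2901.9) = 23.83 m.

24 m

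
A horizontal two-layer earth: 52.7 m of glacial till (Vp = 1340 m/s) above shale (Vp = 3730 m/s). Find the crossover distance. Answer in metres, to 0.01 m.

θ_c = arcsin(1340/3730) = 21.05°, so cos θ_c = 0.9332 and tᵢ = 2h cos θ_c/V₁ = 0.0734 s.
At crossover x/V₁ = x/V₂ + tᵢ ⇒ x = tᵢ/(1/V₁ − 1/V₂) = 0.07341/(7.4627e-04 − 2.6810e-04) = 153.51 m.

153.51 m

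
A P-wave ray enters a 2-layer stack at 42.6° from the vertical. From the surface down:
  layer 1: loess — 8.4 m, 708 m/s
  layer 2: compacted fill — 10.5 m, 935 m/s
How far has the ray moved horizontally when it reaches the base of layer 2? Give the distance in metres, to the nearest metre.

p = sin θ₁/V₁ = sin 42.6°/708 = 9.5604e-04 s/m is conserved through the stack.
Layer 1: θ = 42.60°; offset = 8.4·tan 42.60° = 7.724 m.
Layer 2: sin θ = p·935 = 0.8939 → θ = 63.37°; offset = 10.5·tan 63.37° = 20.938 m.
Σ offsets = 28.662 m.

29 m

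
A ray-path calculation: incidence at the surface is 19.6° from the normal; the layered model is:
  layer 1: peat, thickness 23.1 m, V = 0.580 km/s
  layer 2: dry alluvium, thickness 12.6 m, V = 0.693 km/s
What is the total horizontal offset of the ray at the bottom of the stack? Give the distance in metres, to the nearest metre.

14 m

Apply Snell's law at each interface; in layer i the horizontal offset is hᵢ·tan θᵢ.
Layer 1: θ = 19.60°; offset = 23.1·tan 19.60° = 8.226 m.
Layer 2: sin θ = 0.693·sin 19.6°/0.580 = 0.4008, θ = 23.63°; offset = 12.6·tan 23.63° = 5.512 m.
Σ offsets = 13.738 m.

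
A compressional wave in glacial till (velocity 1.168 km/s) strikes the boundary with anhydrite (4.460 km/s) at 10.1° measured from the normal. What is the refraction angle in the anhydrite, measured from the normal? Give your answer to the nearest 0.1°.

sin θ₁/V₁ = sin θ₂/V₂ ⇒ sin θ₂ = 4.460·sin 10.1°/1.168 = 4.460·0.1754/1.168 = 0.6696.
θ₂ = arcsin 0.6696 = 42.04° from the normal.

42.0°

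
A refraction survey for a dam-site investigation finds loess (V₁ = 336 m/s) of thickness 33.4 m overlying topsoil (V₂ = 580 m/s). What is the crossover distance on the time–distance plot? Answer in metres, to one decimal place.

x_cross = 2h·√((V₂+V₁)/(V₂−V₁)).
(V₂+V₁)/(V₂−V₁) = (580+336)/(580−336) = 3.7541; √ = 1.9375.
x_cross = 2·33.4·1.9375 = 129.43 m.

129.4 m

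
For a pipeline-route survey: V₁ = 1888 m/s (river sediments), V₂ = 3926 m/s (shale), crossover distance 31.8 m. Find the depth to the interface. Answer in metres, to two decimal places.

9.41 m

h = (x_cross/2)·√((V₂−V₁)/(V₂+V₁)).
(V₂−V₁)/(V₂+V₁) = (3926−1888)/(3926+1888) = 0.3505; √ = 0.5921.
h = (31.8/2)·0.5921 = 9.41 m.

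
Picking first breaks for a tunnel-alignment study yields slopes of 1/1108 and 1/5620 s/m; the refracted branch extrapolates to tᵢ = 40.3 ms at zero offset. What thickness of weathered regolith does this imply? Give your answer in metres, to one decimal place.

h = tᵢ·V₁·V₂ / (2·√(V₂²−V₁²)).
√(V₂²−V₁²) = √(5620² − 1108²) = 5509.7 m/s.
h = 0.0403 s × 1108 × 5620 / (2 × 5509.7) = 22.77 m.

22.8 m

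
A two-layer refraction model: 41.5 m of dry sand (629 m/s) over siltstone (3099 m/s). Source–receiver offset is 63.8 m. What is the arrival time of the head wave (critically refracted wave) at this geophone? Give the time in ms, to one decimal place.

149.8 ms

t = x/V₂ + 2h·√(V₂²−V₁²)/(V₁V₂).
√(V₂²−V₁²) = √(3099²−629²) = 3034.5 m/s; delay term = 2·41.5·3034.5/(629·3099) = 0.12921 s.
t = 63.8/3099 + 0.12921 = 0.14980 s.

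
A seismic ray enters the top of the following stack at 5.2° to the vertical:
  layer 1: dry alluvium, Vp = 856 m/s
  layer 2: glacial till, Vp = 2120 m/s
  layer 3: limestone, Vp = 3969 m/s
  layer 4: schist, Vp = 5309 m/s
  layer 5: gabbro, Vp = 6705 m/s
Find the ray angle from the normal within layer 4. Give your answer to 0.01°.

Snell's law across each interface conserves sin θ / V, so sin θ_4 = V_4·sin θ₁/V₁.
sin θ_4 = 5309 × sin 5.2° / 856 = 0.5621.
θ_4 = arcsin 0.5621 = 34.20°.

34.20°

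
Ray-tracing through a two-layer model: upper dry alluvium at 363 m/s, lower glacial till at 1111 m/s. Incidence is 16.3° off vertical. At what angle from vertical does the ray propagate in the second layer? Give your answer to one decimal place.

59.2°

sin θ₁/V₁ = sin θ₂/V₂ ⇒ sin θ₂ = 1111·sin 16.3°/363 = 1111·0.2807/363 = 0.8590.
θ₂ = sin⁻¹(0.8590) = 59.21° (from vertical).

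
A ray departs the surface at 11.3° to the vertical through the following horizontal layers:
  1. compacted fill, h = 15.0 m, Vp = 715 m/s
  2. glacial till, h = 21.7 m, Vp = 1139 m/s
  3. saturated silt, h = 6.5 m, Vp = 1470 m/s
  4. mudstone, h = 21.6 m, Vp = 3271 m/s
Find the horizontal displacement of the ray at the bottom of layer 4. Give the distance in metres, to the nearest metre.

57 m

Apply Snell's law at each interface; in layer i the horizontal offset is hᵢ·tan θᵢ.
Layer 1: θ = 11.30°; offset = 15.0·tan 11.30° = 2.997 m.
Layer 2: sin θ = 1139·sin 11.3°/715 = 0.3121, θ = 18.19°; offset = 21.7·tan 18.19° = 7.130 m.
Layer 3: sin θ = 1470·sin 11.3°/715 = 0.4029, θ = 23.76°; offset = 6.5·tan 23.76° = 2.861 m.
Layer 4: sin θ = 3271·sin 11.3°/715 = 0.8964, θ = 63.69°; offset = 21.6·tan 63.69° = 43.688 m.
Summing the layer offsets gives 56.676 m.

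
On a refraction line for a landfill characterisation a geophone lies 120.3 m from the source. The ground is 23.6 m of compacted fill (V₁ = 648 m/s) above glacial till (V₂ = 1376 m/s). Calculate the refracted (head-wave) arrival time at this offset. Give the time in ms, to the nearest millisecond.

152 ms

t = x/V₂ + 2h·√(V₂²−V₁²)/(V₁V₂).
√(V₂²−V₁²) = √(1376²−648²) = 1213.9 m/s; delay term = 2·23.6·1213.9/(648·1376) = 0.06426 s.
t = 120.3/1376 + 0.06426 = 0.15168 s.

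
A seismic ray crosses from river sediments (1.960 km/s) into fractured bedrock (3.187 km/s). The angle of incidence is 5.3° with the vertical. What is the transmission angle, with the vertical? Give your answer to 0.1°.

8.6°

Snell's law: sin θ₂ = (V₂/V₁)·sin θ₁ = (3.187/1.960)·sin 5.3° = 0.1502.
θ₂ = arcsin 0.1502 = 8.64° from the normal.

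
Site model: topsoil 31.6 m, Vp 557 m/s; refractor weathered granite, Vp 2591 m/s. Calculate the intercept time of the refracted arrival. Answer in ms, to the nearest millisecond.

tᵢ = 2h·√(V₂²−V₁²)/(V₁V₂).
√(V₂²−V₁²) = √(2591²−557²) = 2530.4 m/s.
tᵢ = 2·31.6·2530.4/(557·2591) = 0.11081 s.

111 ms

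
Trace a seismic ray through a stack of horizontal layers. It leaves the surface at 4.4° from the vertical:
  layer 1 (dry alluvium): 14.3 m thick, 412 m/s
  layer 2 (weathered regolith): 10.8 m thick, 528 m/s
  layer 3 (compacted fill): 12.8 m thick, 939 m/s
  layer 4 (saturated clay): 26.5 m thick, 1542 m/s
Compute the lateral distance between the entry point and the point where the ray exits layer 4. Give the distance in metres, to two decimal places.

12.38 m

Apply Snell's law at each interface; in layer i the horizontal offset is hᵢ·tan θᵢ.
Layer 1: θ = 4.40°; offset = 14.3·tan 4.40° = 1.1003 m.
Layer 2: sin θ = 528·sin 4.4°/412 = 0.0983, θ = 5.64°; offset = 10.8·tan 5.64° = 1.0670 m.
Layer 3: sin θ = 939·sin 4.4°/412 = 0.1749, θ = 10.07°; offset = 12.8·tan 10.07° = 2.2731 m.
Layer 4: sin θ = 1542·sin 4.4°/412 = 0.2871, θ = 16.69°; offset = 26.5·tan 16.69° = 7.9437 m.
Total horizontal offset = 12.3841 m.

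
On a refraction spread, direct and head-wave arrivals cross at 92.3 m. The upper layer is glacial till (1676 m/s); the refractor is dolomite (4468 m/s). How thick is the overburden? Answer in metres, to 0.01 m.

h = (x_cross/2)·√((V₂−V₁)/(V₂+V₁)).
(V₂−V₁)/(V₂+V₁) = (4468−1676)/(4468+1676) = 0.4544; √ = 0.6741.
h = (92.3/2)·0.6741 = 31.11 m.

31.11 m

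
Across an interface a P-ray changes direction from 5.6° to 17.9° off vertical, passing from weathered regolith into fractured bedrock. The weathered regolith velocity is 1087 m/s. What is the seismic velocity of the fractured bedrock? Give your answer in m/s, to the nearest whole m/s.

sin 5.6° = 0.0976; sin 17.9° = 0.3074.
V₂ = V₁·(sin θ₂/sin θ₁) = 1087·(0.3074/0.0976) = 3423.72 m/s.

3424 m/s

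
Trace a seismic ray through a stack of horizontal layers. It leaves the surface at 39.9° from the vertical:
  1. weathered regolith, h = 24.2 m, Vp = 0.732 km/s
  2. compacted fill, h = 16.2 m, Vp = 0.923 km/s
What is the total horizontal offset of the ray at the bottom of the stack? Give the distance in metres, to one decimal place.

42.5 m

Apply Snell's law at each interface; in layer i the horizontal offset is hᵢ·tan θᵢ.
Layer 1: θ = 39.90°; offset = 24.2·tan 39.90° = 20.234 m.
Layer 2: sin θ = 0.923·sin 39.9°/0.732 = 0.8088, θ = 53.98°; offset = 16.2·tan 53.98° = 22.282 m.
Σ offsets = 42.516 m.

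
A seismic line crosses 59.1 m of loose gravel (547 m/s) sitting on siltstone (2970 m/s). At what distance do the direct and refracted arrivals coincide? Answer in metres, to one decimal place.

142.4 m

θ_c = arcsin(547/2970) = 10.61°, so cos θ_c = 0.9829 and tᵢ = 2h cos θ_c/V₁ = 0.2124 s.
At crossover x/V₁ = x/V₂ + tᵢ ⇒ x = tᵢ/(1/V₁ − 1/V₂) = 0.21239/(1.8282e-03 − 3.3670e-04) = 142.41 m.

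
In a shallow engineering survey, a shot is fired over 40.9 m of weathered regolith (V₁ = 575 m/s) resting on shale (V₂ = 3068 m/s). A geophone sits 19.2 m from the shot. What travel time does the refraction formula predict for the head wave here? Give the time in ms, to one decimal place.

146.0 ms

θ_c = arcsin(V₁/V₂) = arcsin(575/3068) = 10.80°, cos θ_c = 0.9823.
Intercept time tᵢ = 2h cos θ_c / V₁ = 2·40.9·0.9823/575 = 0.13974 s.
t = x/V₂ + tᵢ = 19.2/3068 + 0.13974 = 0.14600 s.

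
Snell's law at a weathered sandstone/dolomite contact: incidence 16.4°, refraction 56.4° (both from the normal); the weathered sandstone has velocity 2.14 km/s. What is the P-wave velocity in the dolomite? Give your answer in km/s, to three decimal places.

6.313 km/s

sin 16.4° = 0.2823; sin 56.4° = 0.8329.
V₂ = V₁·(sin θ₂/sin θ₁) = 2.14·(0.8329/0.2823) = 6.313 km/s.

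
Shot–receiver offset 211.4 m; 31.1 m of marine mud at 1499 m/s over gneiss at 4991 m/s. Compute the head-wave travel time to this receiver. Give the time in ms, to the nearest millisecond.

t = x/V₂ + 2h·√(V₂²−V₁²)/(V₁V₂).
√(V₂²−V₁²) = √(4991²−1499²) = 4760.6 m/s; delay term = 2·31.1·4760.6/(1499·4991) = 0.03958 s.
t = 211.4/4991 + 0.03958 = 0.08193 s.

82 ms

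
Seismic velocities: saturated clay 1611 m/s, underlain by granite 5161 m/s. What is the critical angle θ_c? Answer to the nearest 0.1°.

At critical incidence the refracted ray runs along the interface (θ₂ = 90°), so sin θ_c = V₁/V₂.
θ_c = arcsin(1611/5161) = arcsin 0.3121 = 18.19°.

18.2°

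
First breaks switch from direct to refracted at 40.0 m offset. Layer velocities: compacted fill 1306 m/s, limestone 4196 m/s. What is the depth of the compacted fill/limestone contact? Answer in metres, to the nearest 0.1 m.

14.5 m

h = (x_cross/2)·√((V₂−V₁)/(V₂+V₁)).
(V₂−V₁)/(V₂+V₁) = (4196−1306)/(4196+1306) = 0.5253; √ = 0.7248.
h = (40.0/2)·0.7248 = 14.50 m.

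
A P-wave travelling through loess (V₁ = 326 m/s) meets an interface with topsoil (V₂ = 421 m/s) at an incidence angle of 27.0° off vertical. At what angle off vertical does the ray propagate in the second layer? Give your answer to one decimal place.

Snell's law: sin θ₂ = (V₂/V₁)·sin θ₁ = (421/326)·sin 27.0° = 0.5863.
θ₂ = arcsin 0.5863 = 35.89° from the normal.

35.9°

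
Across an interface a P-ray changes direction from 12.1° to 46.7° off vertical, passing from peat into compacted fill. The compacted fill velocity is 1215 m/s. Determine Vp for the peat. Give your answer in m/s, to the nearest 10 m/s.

350 m/s

sin 12.1° = 0.2096; sin 46.7° = 0.7278.
V₁ = V₂·(sin θ₁/sin θ₂) = 1215·(0.2096/0.7278) = 349.95 m/s.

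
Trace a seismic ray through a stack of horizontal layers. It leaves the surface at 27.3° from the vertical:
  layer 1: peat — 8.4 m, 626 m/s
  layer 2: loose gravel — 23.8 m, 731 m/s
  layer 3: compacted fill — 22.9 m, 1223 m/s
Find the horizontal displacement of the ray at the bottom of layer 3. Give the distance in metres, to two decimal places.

65.65 m

Apply Snell's law at each interface; in layer i the horizontal offset is hᵢ·tan θᵢ.
Layer 1: θ = 27.30°; offset = 8.4·tan 27.30° = 4.3356 m.
Layer 2: sin θ = 731·sin 27.3°/626 = 0.5356, θ = 32.38°; offset = 23.8·tan 32.38° = 15.0942 m.
Layer 3: sin θ = 1223·sin 27.3°/626 = 0.8961, θ = 63.64°; offset = 22.9·tan 63.64° = 46.2205 m.
Total horizontal offset = 65.6503 m.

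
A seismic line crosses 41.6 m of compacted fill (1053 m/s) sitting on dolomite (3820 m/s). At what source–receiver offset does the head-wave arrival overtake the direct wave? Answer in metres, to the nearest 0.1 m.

110.4 m

x_cross = 2h·√((V₂+V₁)/(V₂−V₁)).
(V₂+V₁)/(V₂−V₁) = (3820+1053)/(3820−1053) = 1.7611; √ = 1.3271.
x_cross = 2·41.6·1.3271 = 110.41 m.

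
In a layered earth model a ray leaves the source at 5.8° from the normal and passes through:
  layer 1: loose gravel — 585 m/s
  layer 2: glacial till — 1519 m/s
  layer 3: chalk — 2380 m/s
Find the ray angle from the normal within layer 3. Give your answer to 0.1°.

24.3°

Snell's law across each interface conserves sin θ / V, so sin θ_3 = V_3·sin θ₁/V₁.
sin θ_3 = 2380 × sin 5.8° / 585 = 0.4111.
θ_3 = 24.28° from the vertical.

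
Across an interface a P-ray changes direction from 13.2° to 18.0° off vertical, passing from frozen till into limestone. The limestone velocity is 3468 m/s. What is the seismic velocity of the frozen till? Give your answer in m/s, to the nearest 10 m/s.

2560 m/s

sin 13.2° = 0.2284; sin 18.0° = 0.3090.
V₁ = V₂·(sin θ₁/sin θ₂) = 3468·(0.2284/0.3090) = 2562.71 m/s.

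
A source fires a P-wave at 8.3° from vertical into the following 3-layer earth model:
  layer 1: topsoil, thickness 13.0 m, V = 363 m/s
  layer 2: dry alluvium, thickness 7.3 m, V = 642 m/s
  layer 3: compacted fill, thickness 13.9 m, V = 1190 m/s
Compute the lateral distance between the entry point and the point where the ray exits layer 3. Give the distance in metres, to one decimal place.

11.3 m

p = sin θ₁/V₁ = sin 8.3°/363 = 3.9768e-04 s/m is conserved through the stack.
Layer 1: θ = 8.30°; offset = 13.0·tan 8.30° = 1.896 m.
Layer 2: sin θ = p·642 = 0.2553 → θ = 14.79°; offset = 7.3·tan 14.79° = 1.928 m.
Layer 3: sin θ = p·1190 = 0.4732 → θ = 28.24°; offset = 13.9·tan 28.24° = 7.467 m.
Total horizontal offset = 11.291 m.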